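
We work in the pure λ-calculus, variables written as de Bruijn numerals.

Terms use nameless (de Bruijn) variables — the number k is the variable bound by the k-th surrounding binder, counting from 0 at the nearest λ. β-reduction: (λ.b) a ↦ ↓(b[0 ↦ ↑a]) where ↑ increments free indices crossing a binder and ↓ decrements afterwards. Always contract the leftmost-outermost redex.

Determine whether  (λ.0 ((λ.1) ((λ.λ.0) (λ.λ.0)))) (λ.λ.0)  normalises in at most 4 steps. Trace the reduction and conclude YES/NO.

Answer: YES — reaches normal form λ.0 in 2 ≤ 4 steps

Derivation:
  start: (λ.0 ((λ.1) ((λ.λ.0) (λ.λ.0)))) (λ.λ.0)
  →1  (λ.λ.0) ((λ.λ.λ.0) ((λ.λ.0) (λ.λ.0)))
  →2  λ.0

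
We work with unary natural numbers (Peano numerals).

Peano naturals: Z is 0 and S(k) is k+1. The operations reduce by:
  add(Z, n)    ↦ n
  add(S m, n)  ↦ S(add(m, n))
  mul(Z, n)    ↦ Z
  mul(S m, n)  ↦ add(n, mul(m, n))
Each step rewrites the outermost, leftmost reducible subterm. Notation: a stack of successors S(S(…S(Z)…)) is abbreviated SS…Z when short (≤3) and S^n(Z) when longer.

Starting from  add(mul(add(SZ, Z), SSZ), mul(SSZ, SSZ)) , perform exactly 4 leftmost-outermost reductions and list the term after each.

Answer: after 4 steps: S(add(add(SZ, mul(add(Z, Z), SSZ)), mul(SSZ, SSZ)))

Derivation:
  start: add(mul(add(SZ, Z), SSZ), mul(SSZ, SSZ))
  →1  add(mul(S(add(Z, Z)), SSZ), mul(SSZ, SSZ))
  →2  add(add(SSZ, mul(add(Z, Z), SSZ)), mul(SSZ, SSZ))
  →3  add(S(add(SZ, mul(add(Z, Z), SSZ))), mul(SSZ, SSZ))
  →4  S(add(add(SZ, mul(add(Z, Z), SSZ)), mul(SSZ, SSZ)))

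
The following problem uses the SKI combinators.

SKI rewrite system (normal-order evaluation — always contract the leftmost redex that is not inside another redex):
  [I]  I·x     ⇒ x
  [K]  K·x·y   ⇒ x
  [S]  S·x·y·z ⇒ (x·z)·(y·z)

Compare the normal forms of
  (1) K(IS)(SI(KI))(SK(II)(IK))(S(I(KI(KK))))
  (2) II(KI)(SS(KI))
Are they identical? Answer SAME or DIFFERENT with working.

Term A:
  start: K(IS)(SI(KI))(SK(II)(IK))(S(I(KI(KK))))
  →1  IS(SK(II)(IK))(S(I(KI(KK))))
  →2  S(SK(II)(IK))(S(I(KI(KK))))
  →3  S(K(IK)(II(IK)))(S(I(KI(KK))))
  →4  S(IK)(S(I(KI(KK))))
  →5  SK(S(I(KI(KK))))
  →6  SK(S(KI(KK)))
  →7  SK(SI)

Term B:
  start: II(KI)(SS(KI))
  →1  I(KI)(SS(KI))
  →2  KI(SS(KI))
  →3  I

Answer: DIFFERENT — A ⇓ SK(SI), B ⇓ I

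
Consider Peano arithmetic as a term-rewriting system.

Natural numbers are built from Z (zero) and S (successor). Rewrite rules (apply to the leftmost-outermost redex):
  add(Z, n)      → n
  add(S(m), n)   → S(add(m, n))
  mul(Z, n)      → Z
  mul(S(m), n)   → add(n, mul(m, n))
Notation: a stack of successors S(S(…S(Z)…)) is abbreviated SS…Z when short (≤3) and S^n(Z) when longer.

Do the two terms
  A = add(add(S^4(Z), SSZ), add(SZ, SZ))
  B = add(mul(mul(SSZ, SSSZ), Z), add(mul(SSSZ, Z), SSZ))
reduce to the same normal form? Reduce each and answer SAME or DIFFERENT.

Answer: DIFFERENT — A ⇓ S^8(Z), B ⇓ SSZ

Working:
Term A:
  start: add(add(S^4(Z), SSZ), add(SZ, SZ))
  step 1: add(S(add(SSSZ, SSZ)), add(SZ, SZ))
  step 2: S(add(add(SSSZ, SSZ), add(SZ, SZ)))
  step 3: S(add(S(add(SSZ, SSZ)), add(SZ, SZ)))
  step 4: S(S(add(add(SSZ, SSZ), add(SZ, SZ))))
  step 5: S(S(add(S(add(SZ, SSZ)), add(SZ, SZ))))
  step 6: S(S(S(add(add(SZ, SSZ), add(SZ, SZ)))))
  step 7: S(S(S(add(S(add(Z, SSZ)), add(SZ, SZ)))))
  step 8: S(S(S(S(add(add(Z, SSZ), add(SZ, SZ))))))
  step 9: S(S(S(S(add(SSZ, add(SZ, SZ))))))
  step 10: S(S(S(S(S(add(SZ, add(SZ, SZ)))))))
  step 11: S(S(S(S(S(S(add(Z, add(SZ, SZ))))))))
  step 12: S(S(S(S(S(S(add(SZ, SZ)))))))
  step 13: S(S(S(S(S(S(S(add(Z, SZ))))))))
  step 14: S^8(Z)

Term B:
  start: add(mul(mul(SSZ, SSSZ), Z), add(mul(SSSZ, Z), SSZ))
  step 1: add(mul(add(SSSZ, mul(SZ, SSSZ)), Z), add(mul(SSSZ, Z), SSZ))
  step 2: add(mul(S(add(SSZ, mul(SZ, SSSZ))), Z), add(mul(SSSZ, Z), SSZ))
  step 3: add(add(Z, mul(add(SSZ, mul(SZ, SSSZ)), Z)), add(mul(SSSZ, Z), SSZ))
  step 4: add(mul(add(SSZ, mul(SZ, SSSZ)), Z), add(mul(SSSZ, Z), SSZ))
  step 5: add(mul(S(add(SZ, mul(SZ, SSSZ))), Z), add(mul(SSSZ, Z), SSZ))
  step 6: add(add(Z, mul(add(SZ, mul(SZ, SSSZ)), Z)), add(mul(SSSZ, Z), SSZ))
  step 7: add(mul(add(SZ, mul(SZ, SSSZ)), Z), add(mul(SSSZ, Z), SSZ))
  step 8: add(mul(S(add(Z, mul(SZ, SSSZ))), Z), add(mul(SSSZ, Z), SSZ))
  step 9: add(add(Z, mul(add(Z, mul(SZ, SSSZ)), Z)), add(mul(SSSZ, Z), SSZ))
  step 10: add(mul(add(Z, mul(SZ, SSSZ)), Z), add(mul(SSSZ, Z), SSZ))
  step 11: add(mul(mul(SZ, SSSZ), Z), add(mul(SSSZ, Z), SSZ))
  step 12: add(mul(add(SSSZ, mul(Z, SSSZ)), Z), add(mul(SSSZ, Z), SSZ))
  step 13: add(mul(S(add(SSZ, mul(Z, SSSZ))), Z), add(mul(SSSZ, Z), SSZ))
  step 14: add(add(Z, mul(add(SSZ, mul(Z, SSSZ)), Z)), add(mul(SSSZ, Z), SSZ))
  step 15: add(mul(add(SSZ, mul(Z, SSSZ)), Z), add(mul(SSSZ, Z), SSZ))
  step 16: add(mul(S(add(SZ, mul(Z, SSSZ))), Z), add(mul(SSSZ, Z), SSZ))
  step 17: add(add(Z, mul(add(SZ, mul(Z, SSSZ)), Z)), add(mul(SSSZ, Z), SSZ))
  step 18: add(mul(add(SZ, mul(Z, SSSZ)), Z), add(mul(SSSZ, Z), SSZ))
  step 19: add(mul(S(add(Z, mul(Z, SSSZ))), Z), add(mul(SSSZ, Z), SSZ))
  step 20: add(add(Z, mul(add(Z, mul(Z, SSSZ)), Z)), add(mul(SSSZ, Z), SSZ))
  step 21: add(mul(add(Z, mul(Z, SSSZ)), Z), add(mul(SSSZ, Z), SSZ))
  step 22: add(mul(mul(Z, SSSZ), Z), add(mul(SSSZ, Z), SSZ))
  step 23: add(mul(Z, Z), add(mul(SSSZ, Z), SSZ))
  step 24: add(Z, add(mul(SSSZ, Z), SSZ))
  step 25: add(mul(SSSZ, Z), SSZ)
  step 26: add(add(Z, mul(SSZ, Z)), SSZ)
  step 27: add(mul(SSZ, Z), SSZ)
  step 28: add(add(Z, mul(SZ, Z)), SSZ)
  step 29: add(mul(SZ, Z), SSZ)
  step 30: add(add(Z, mul(Z, Z)), SSZ)
  step 31: add(mul(Z, Z), SSZ)
  step 32: add(Z, SSZ)
  step 33: SSZ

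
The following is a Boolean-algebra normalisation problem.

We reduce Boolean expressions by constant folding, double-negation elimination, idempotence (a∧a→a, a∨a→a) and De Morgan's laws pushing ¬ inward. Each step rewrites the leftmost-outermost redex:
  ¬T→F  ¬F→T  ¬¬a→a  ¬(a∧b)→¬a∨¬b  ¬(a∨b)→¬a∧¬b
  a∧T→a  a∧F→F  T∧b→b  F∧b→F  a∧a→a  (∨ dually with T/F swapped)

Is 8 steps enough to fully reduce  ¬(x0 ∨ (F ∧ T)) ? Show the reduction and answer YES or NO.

  start: ¬(x0 ∨ (F ∧ T))
  [1] ¬x0 ∧ ¬(F ∧ T)
  [2] ¬x0 ∧ (¬F ∨ ¬T)
  [3] ¬x0 ∧ (T ∨ ¬T)
  [4] ¬x0 ∧ T
  [5] ¬x0

Answer: YES — reaches normal form ¬x0 in 5 ≤ 8 steps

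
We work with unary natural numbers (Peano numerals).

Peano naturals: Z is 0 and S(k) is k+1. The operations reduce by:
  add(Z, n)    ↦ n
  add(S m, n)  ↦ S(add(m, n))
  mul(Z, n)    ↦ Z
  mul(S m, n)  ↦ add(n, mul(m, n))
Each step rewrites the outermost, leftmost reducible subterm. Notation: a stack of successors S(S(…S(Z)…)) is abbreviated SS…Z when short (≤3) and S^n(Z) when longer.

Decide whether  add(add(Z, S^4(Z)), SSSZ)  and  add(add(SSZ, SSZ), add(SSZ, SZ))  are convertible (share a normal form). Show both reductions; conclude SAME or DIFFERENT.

Term A:
  start: add(add(Z, S^4(Z)), SSSZ)
  step 1: add(S^4(Z), SSSZ)
  step 2: S(add(SSSZ, SSSZ))
  step 3: S(S(add(SSZ, SSSZ)))
  step 4: S(S(S(add(SZ, SSSZ))))
  step 5: S(S(S(S(add(Z, SSSZ)))))
  step 6: S^7(Z)

Term B:
  start: add(add(SSZ, SSZ), add(SSZ, SZ))
  step 1: add(S(add(SZ, SSZ)), add(SSZ, SZ))
  step 2: S(add(add(SZ, SSZ), add(SSZ, SZ)))
  step 3: S(add(S(add(Z, SSZ)), add(SSZ, SZ)))
  step 4: S(S(add(add(Z, SSZ), add(SSZ, SZ))))
  step 5: S(S(add(SSZ, add(SSZ, SZ))))
  step 6: S(S(S(add(SZ, add(SSZ, SZ)))))
  step 7: S(S(S(S(add(Z, add(SSZ, SZ))))))
  step 8: S(S(S(S(add(SSZ, SZ)))))
  step 9: S(S(S(S(S(add(SZ, SZ))))))
  step 10: S(S(S(S(S(S(add(Z, SZ)))))))
  step 11: S^7(Z)

Answer: SAME — A ⇓ S^7(Z), B ⇓ S^7(Z)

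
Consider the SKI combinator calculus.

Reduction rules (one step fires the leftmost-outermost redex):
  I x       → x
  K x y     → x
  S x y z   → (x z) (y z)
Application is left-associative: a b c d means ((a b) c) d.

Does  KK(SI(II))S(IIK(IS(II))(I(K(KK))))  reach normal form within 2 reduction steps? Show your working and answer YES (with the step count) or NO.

Answer: YES — reaches normal form S in 2 ≤ 2 steps

Working:
  start: KK(SI(II))S(IIK(IS(II))(I(K(KK))))
  →1  KS(IIK(IS(II))(I(K(KK))))
  →2  S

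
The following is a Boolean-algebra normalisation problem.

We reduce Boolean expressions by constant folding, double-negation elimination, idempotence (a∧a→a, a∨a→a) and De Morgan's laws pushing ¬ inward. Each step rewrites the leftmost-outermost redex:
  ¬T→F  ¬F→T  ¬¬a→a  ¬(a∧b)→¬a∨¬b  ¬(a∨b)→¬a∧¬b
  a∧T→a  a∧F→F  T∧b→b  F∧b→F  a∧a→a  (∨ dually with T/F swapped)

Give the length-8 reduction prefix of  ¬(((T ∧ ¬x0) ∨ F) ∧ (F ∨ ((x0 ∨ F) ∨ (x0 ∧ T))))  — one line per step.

  start: ¬(((T ∧ ¬x0) ∨ F) ∧ (F ∨ ((x0 ∨ F) ∨ (x0 ∧ T))))
  step 1: ¬((T ∧ ¬x0) ∨ F) ∨ ¬(F ∨ ((x0 ∨ F) ∨ (x0 ∧ T)))
  step 2: (¬(T ∧ ¬x0) ∧ ¬F) ∨ ¬(F ∨ ((x0 ∨ F) ∨ (x0 ∧ T)))
  step 3: ((¬T ∨ ¬¬x0) ∧ ¬F) ∨ ¬(F ∨ ((x0 ∨ F) ∨ (x0 ∧ T)))
  step 4: ((F ∨ ¬¬x0) ∧ ¬F) ∨ ¬(F ∨ ((x0 ∨ F) ∨ (x0 ∧ T)))
  step 5: (¬¬x0 ∧ ¬F) ∨ ¬(F ∨ ((x0 ∨ F) ∨ (x0 ∧ T)))
  step 6: (x0 ∧ ¬F) ∨ ¬(F ∨ ((x0 ∨ F) ∨ (x0 ∧ T)))
  step 7: (x0 ∧ T) ∨ ¬(F ∨ ((x0 ∨ F) ∨ (x0 ∧ T)))
  step 8: x0 ∨ ¬(F ∨ ((x0 ∨ F) ∨ (x0 ∧ T)))

Answer: after 8 steps: x0 ∨ ¬(F ∨ ((x0 ∨ F) ∨ (x0 ∧ T)))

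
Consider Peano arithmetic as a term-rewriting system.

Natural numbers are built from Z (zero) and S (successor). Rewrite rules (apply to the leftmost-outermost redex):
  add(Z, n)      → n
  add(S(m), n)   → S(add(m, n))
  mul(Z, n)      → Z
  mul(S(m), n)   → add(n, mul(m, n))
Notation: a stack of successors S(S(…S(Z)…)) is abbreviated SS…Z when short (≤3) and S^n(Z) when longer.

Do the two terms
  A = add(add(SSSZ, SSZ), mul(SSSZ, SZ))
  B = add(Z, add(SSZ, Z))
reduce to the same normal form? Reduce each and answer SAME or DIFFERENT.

Answer: DIFFERENT — A ⇓ S^8(Z), B ⇓ SSZ

Working:
Term A:
  start: add(add(SSSZ, SSZ), mul(SSSZ, SZ))
  →1  add(S(add(SSZ, SSZ)), mul(SSSZ, SZ))
  →2  S(add(add(SSZ, SSZ), mul(SSSZ, SZ)))
  →3  S(add(S(add(SZ, SSZ)), mul(SSSZ, SZ)))
  →4  S(S(add(add(SZ, SSZ), mul(SSSZ, SZ))))
  →5  S(S(add(S(add(Z, SSZ)), mul(SSSZ, SZ))))
  →6  S(S(S(add(add(Z, SSZ), mul(SSSZ, SZ)))))
  →7  S(S(S(add(SSZ, mul(SSSZ, SZ)))))
  →8  S(S(S(S(add(SZ, mul(SSSZ, SZ))))))
  →9  S(S(S(S(S(add(Z, mul(SSSZ, SZ)))))))
  →10  S(S(S(S(S(mul(SSSZ, SZ))))))
  →11  S(S(S(S(S(add(SZ, mul(SSZ, SZ)))))))
  →12  S(S(S(S(S(S(add(Z, mul(SSZ, SZ))))))))
  →13  S(S(S(S(S(S(mul(SSZ, SZ)))))))
  →14  S(S(S(S(S(S(add(SZ, mul(SZ, SZ))))))))
  →15  S(S(S(S(S(S(S(add(Z, mul(SZ, SZ)))))))))
  →16  S(S(S(S(S(S(S(mul(SZ, SZ))))))))
  →17  S(S(S(S(S(S(S(add(SZ, mul(Z, SZ)))))))))
  →18  S(S(S(S(S(S(S(S(add(Z, mul(Z, SZ))))))))))
  →19  S(S(S(S(S(S(S(S(mul(Z, SZ)))))))))
  →20  S^8(Z)

Term B:
  start: add(Z, add(SSZ, Z))
  →1  add(SSZ, Z)
  →2  S(add(SZ, Z))
  →3  S(S(add(Z, Z)))
  →4  SSZ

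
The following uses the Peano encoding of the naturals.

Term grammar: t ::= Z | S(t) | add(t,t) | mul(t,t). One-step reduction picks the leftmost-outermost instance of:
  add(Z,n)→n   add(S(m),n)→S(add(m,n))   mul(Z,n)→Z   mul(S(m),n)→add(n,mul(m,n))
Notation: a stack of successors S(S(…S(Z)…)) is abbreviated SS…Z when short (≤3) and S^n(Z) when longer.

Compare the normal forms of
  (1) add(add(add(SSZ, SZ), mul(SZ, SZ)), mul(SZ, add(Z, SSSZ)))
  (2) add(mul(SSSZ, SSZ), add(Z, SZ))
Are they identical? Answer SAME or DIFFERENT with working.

Answer: SAME — A ⇓ S^7(Z), B ⇓ S^7(Z)

Derivation:
Term A:
  start: add(add(add(SSZ, SZ), mul(SZ, SZ)), mul(SZ, add(Z, SSSZ)))
  step 1: add(add(S(add(SZ, SZ)), mul(SZ, SZ)), mul(SZ, add(Z, SSSZ)))
  step 2: add(S(add(add(SZ, SZ), mul(SZ, SZ))), mul(SZ, add(Z, SSSZ)))
  step 3: S(add(add(add(SZ, SZ), mul(SZ, SZ)), mul(SZ, add(Z, SSSZ))))
  step 4: S(add(add(S(add(Z, SZ)), mul(SZ, SZ)), mul(SZ, add(Z, SSSZ))))
  step 5: S(add(S(add(add(Z, SZ), mul(SZ, SZ))), mul(SZ, add(Z, SSSZ))))
  step 6: S(S(add(add(add(Z, SZ), mul(SZ, SZ)), mul(SZ, add(Z, SSSZ)))))
  step 7: S(S(add(add(SZ, mul(SZ, SZ)), mul(SZ, add(Z, SSSZ)))))
  step 8: S(S(add(S(add(Z, mul(SZ, SZ))), mul(SZ, add(Z, SSSZ)))))
  step 9: S(S(S(add(add(Z, mul(SZ, SZ)), mul(SZ, add(Z, SSSZ))))))
  step 10: S(S(S(add(mul(SZ, SZ), mul(SZ, add(Z, SSSZ))))))
  step 11: S(S(S(add(add(SZ, mul(Z, SZ)), mul(SZ, add(Z, SSSZ))))))
  step 12: S(S(S(add(S(add(Z, mul(Z, SZ))), mul(SZ, add(Z, SSSZ))))))
  step 13: S(S(S(S(add(add(Z, mul(Z, SZ)), mul(SZ, add(Z, SSSZ)))))))
  step 14: S(S(S(S(add(mul(Z, SZ), mul(SZ, add(Z, SSSZ)))))))
  step 15: S(S(S(S(add(Z, mul(SZ, add(Z, SSSZ)))))))
  step 16: S(S(S(S(mul(SZ, add(Z, SSSZ))))))
  step 17: S(S(S(S(add(add(Z, SSSZ), mul(Z, add(Z, SSSZ)))))))
  step 18: S(S(S(S(add(SSSZ, mul(Z, add(Z, SSSZ)))))))
  step 19: S(S(S(S(S(add(SSZ, mul(Z, add(Z, SSSZ))))))))
  step 20: S(S(S(S(S(S(add(SZ, mul(Z, add(Z, SSSZ)))))))))
  step 21: S(S(S(S(S(S(S(add(Z, mul(Z, add(Z, SSSZ))))))))))
  step 22: S(S(S(S(S(S(S(mul(Z, add(Z, SSSZ)))))))))
  step 23: S^7(Z)

Term B:
  start: add(mul(SSSZ, SSZ), add(Z, SZ))
  step 1: add(add(SSZ, mul(SSZ, SSZ)), add(Z, SZ))
  step 2: add(S(add(SZ, mul(SSZ, SSZ))), add(Z, SZ))
  step 3: S(add(add(SZ, mul(SSZ, SSZ)), add(Z, SZ)))
  step 4: S(add(S(add(Z, mul(SSZ, SSZ))), add(Z, SZ)))
  step 5: S(S(add(add(Z, mul(SSZ, SSZ)), add(Z, SZ))))
  step 6: S(S(add(mul(SSZ, SSZ), add(Z, SZ))))
  step 7: S(S(add(add(SSZ, mul(SZ, SSZ)), add(Z, SZ))))
  step 8: S(S(add(S(add(SZ, mul(SZ, SSZ))), add(Z, SZ))))
  step 9: S(S(S(add(add(SZ, mul(SZ, SSZ)), add(Z, SZ)))))
  step 10: S(S(S(add(S(add(Z, mul(SZ, SSZ))), add(Z, SZ)))))
  step 11: S(S(S(S(add(add(Z, mul(SZ, SSZ)), add(Z, SZ))))))
  step 12: S(S(S(S(add(mul(SZ, SSZ), add(Z, SZ))))))
  step 13: S(S(S(S(add(add(SSZ, mul(Z, SSZ)), add(Z, SZ))))))
  step 14: S(S(S(S(add(S(add(SZ, mul(Z, SSZ))), add(Z, SZ))))))
  step 15: S(S(S(S(S(add(add(SZ, mul(Z, SSZ)), add(Z, SZ)))))))
  step 16: S(S(S(S(S(add(S(add(Z, mul(Z, SSZ))), add(Z, SZ)))))))
  step 17: S(S(S(S(S(S(add(add(Z, mul(Z, SSZ)), add(Z, SZ))))))))
  step 18: S(S(S(S(S(S(add(mul(Z, SSZ), add(Z, SZ))))))))
  step 19: S(S(S(S(S(S(add(Z, add(Z, SZ))))))))
  step 20: S(S(S(S(S(S(add(Z, SZ)))))))
  step 21: S^7(Z)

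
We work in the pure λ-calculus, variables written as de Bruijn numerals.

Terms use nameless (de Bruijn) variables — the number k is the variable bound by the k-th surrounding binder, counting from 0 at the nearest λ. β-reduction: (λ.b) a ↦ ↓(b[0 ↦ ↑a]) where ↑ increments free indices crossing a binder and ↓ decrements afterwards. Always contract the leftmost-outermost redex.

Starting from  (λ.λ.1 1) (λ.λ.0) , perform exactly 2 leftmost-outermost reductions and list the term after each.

  start: (λ.λ.1 1) (λ.λ.0)
  step 1: λ.(λ.λ.0) (λ.λ.0)
  step 2: λ.λ.0

Answer: after 2 steps: λ.λ.0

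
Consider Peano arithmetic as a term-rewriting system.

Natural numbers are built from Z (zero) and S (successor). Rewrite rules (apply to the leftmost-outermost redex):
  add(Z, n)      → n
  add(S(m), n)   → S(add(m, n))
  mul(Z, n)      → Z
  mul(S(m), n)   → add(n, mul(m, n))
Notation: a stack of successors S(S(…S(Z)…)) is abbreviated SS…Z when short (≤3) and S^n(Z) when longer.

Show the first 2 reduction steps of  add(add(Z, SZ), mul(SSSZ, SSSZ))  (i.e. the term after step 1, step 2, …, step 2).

  start: add(add(Z, SZ), mul(SSSZ, SSSZ))
  step 1: add(SZ, mul(SSSZ, SSSZ))
  step 2: S(add(Z, mul(SSSZ, SSSZ)))

Answer: after 2 steps: S(add(Z, mul(SSSZ, SSSZ)))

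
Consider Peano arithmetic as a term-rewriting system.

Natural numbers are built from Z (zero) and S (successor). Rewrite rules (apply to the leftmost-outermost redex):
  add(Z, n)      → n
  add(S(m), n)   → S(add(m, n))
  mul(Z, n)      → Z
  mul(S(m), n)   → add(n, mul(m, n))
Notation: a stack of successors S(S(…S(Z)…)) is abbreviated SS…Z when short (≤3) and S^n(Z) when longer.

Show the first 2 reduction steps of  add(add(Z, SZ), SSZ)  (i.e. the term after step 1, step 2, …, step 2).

Answer: after 2 steps: S(add(Z, SSZ))

Working:
  start: add(add(Z, SZ), SSZ)
  [1] add(SZ, SSZ)
  [2] S(add(Z, SSZ))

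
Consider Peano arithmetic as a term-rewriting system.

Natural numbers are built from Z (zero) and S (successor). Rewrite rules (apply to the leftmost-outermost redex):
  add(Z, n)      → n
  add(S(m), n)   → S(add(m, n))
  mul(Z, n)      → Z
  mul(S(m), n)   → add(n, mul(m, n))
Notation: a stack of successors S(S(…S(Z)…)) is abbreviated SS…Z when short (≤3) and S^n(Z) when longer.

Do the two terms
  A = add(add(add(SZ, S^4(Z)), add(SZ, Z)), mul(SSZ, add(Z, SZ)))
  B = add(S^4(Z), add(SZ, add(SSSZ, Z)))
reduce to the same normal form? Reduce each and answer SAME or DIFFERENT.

Term A:
  start: add(add(add(SZ, S^4(Z)), add(SZ, Z)), mul(SSZ, add(Z, SZ)))
  →1  add(add(S(add(Z, S^4(Z))), add(SZ, Z)), mul(SSZ, add(Z, SZ)))
  →2  add(S(add(add(Z, S^4(Z)), add(SZ, Z))), mul(SSZ, add(Z, SZ)))
  →3  S(add(add(add(Z, S^4(Z)), add(SZ, Z)), mul(SSZ, add(Z, SZ))))
  →4  S(add(add(S^4(Z), add(SZ, Z)), mul(SSZ, add(Z, SZ))))
  →5  S(add(S(add(SSSZ, add(SZ, Z))), mul(SSZ, add(Z, SZ))))
  →6  S(S(add(add(SSSZ, add(SZ, Z)), mul(SSZ, add(Z, SZ)))))
  →7  S(S(add(S(add(SSZ, add(SZ, Z))), mul(SSZ, add(Z, SZ)))))
  →8  S(S(S(add(add(SSZ, add(SZ, Z)), mul(SSZ, add(Z, SZ))))))
  →9  S(S(S(add(S(add(SZ, add(SZ, Z))), mul(SSZ, add(Z, SZ))))))
  →10  S(S(S(S(add(add(SZ, add(SZ, Z)), mul(SSZ, add(Z, SZ)))))))
  →11  S(S(S(S(add(S(add(Z, add(SZ, Z))), mul(SSZ, add(Z, SZ)))))))
  →12  S(S(S(S(S(add(add(Z, add(SZ, Z)), mul(SSZ, add(Z, SZ))))))))
  →13  S(S(S(S(S(add(add(SZ, Z), mul(SSZ, add(Z, SZ))))))))
  →14  S(S(S(S(S(add(S(add(Z, Z)), mul(SSZ, add(Z, SZ))))))))
  →15  S(S(S(S(S(S(add(add(Z, Z), mul(SSZ, add(Z, SZ)))))))))
  →16  S(S(S(S(S(S(add(Z, mul(SSZ, add(Z, SZ)))))))))
  →17  S(S(S(S(S(S(mul(SSZ, add(Z, SZ))))))))
  →18  S(S(S(S(S(S(add(add(Z, SZ), mul(SZ, add(Z, SZ)))))))))
  →19  S(S(S(S(S(S(add(SZ, mul(SZ, add(Z, SZ)))))))))
  →20  S(S(S(S(S(S(S(add(Z, mul(SZ, add(Z, SZ))))))))))
  →21  S(S(S(S(S(S(S(mul(SZ, add(Z, SZ)))))))))
  →22  S(S(S(S(S(S(S(add(add(Z, SZ), mul(Z, add(Z, SZ))))))))))
  →23  S(S(S(S(S(S(S(add(SZ, mul(Z, add(Z, SZ))))))))))
  →24  S(S(S(S(S(S(S(S(add(Z, mul(Z, add(Z, SZ)))))))))))
  →25  S(S(S(S(S(S(S(S(mul(Z, add(Z, SZ))))))))))
  →26  S^8(Z)

Term B:
  start: add(S^4(Z), add(SZ, add(SSSZ, Z)))
  →1  S(add(SSSZ, add(SZ, add(SSSZ, Z))))
  →2  S(S(add(SSZ, add(SZ, add(SSSZ, Z)))))
  →3  S(S(S(add(SZ, add(SZ, add(SSSZ, Z))))))
  →4  S(S(S(S(add(Z, add(SZ, add(SSSZ, Z)))))))
  →5  S(S(S(S(add(SZ, add(SSSZ, Z))))))
  →6  S(S(S(S(S(add(Z, add(SSSZ, Z)))))))
  →7  S(S(S(S(S(add(SSSZ, Z))))))
  →8  S(S(S(S(S(S(add(SSZ, Z)))))))
  →9  S(S(S(S(S(S(S(add(SZ, Z))))))))
  →10  S(S(S(S(S(S(S(S(add(Z, Z)))))))))
  →11  S^8(Z)

Answer: SAME — A ⇓ S^8(Z), B ⇓ S^8(Z)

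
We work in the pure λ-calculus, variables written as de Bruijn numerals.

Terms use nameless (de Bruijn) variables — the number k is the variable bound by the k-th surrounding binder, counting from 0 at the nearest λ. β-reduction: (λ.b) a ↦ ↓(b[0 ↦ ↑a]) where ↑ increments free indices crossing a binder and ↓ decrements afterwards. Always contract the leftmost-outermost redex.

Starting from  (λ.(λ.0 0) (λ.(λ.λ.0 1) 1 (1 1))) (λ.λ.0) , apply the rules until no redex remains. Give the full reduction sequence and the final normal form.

  start: (λ.(λ.0 0) (λ.(λ.λ.0 1) 1 (1 1))) (λ.λ.0)
  step 1: (λ.0 0) (λ.(λ.λ.0 1) (λ.λ.0) ((λ.λ.0) (λ.λ.0)))
  step 2: (λ.(λ.λ.0 1) (λ.λ.0) ((λ.λ.0) (λ.λ.0))) (λ.(λ.λ.0 1) (λ.λ.0) ((λ.λ.0) (λ.λ.0)))
  step 3: (λ.λ.0 1) (λ.λ.0) ((λ.λ.0) (λ.λ.0))
  step 4: (λ.0 (λ.λ.0)) ((λ.λ.0) (λ.λ.0))
  step 5: (λ.λ.0) (λ.λ.0) (λ.λ.0)
  step 6: (λ.0) (λ.λ.0)
  step 7: λ.λ.0

Answer: normal form = λ.λ.0  (in 7 steps)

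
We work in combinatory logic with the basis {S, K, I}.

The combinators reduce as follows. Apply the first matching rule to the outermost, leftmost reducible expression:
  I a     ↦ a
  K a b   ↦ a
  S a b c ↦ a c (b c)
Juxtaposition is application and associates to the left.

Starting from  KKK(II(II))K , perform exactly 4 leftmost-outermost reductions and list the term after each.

Answer: after 4 steps: II

Reduction:
  start: KKK(II(II))K
  →1  K(II(II))K
  →2  II(II)
  →3  I(II)
  →4  II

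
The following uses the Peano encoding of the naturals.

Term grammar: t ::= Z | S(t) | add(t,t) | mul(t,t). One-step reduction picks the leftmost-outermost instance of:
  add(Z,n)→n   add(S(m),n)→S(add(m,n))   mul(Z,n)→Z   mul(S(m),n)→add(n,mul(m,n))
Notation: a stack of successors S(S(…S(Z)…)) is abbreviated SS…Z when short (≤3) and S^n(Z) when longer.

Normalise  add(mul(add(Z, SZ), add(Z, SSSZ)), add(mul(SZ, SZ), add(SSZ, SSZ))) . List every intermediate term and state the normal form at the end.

  start: add(mul(add(Z, SZ), add(Z, SSSZ)), add(mul(SZ, SZ), add(SSZ, SSZ)))
  →1  add(mul(SZ, add(Z, SSSZ)), add(mul(SZ, SZ), add(SSZ, SSZ)))
  →2  add(add(add(Z, SSSZ), mul(Z, add(Z, SSSZ))), add(mul(SZ, SZ), add(SSZ, SSZ)))
  →3  add(add(SSSZ, mul(Z, add(Z, SSSZ))), add(mul(SZ, SZ), add(SSZ, SSZ)))
  →4  add(S(add(SSZ, mul(Z, add(Z, SSSZ)))), add(mul(SZ, SZ), add(SSZ, SSZ)))
  →5  S(add(add(SSZ, mul(Z, add(Z, SSSZ))), add(mul(SZ, SZ), add(SSZ, SSZ))))
  →6  S(add(S(add(SZ, mul(Z, add(Z, SSSZ)))), add(mul(SZ, SZ), add(SSZ, SSZ))))
  →7  S(S(add(add(SZ, mul(Z, add(Z, SSSZ))), add(mul(SZ, SZ), add(SSZ, SSZ)))))
  →8  S(S(add(S(add(Z, mul(Z, add(Z, SSSZ)))), add(mul(SZ, SZ), add(SSZ, SSZ)))))
  →9  S(S(S(add(add(Z, mul(Z, add(Z, SSSZ))), add(mul(SZ, SZ), add(SSZ, SSZ))))))
  →10  S(S(S(add(mul(Z, add(Z, SSSZ)), add(mul(SZ, SZ), add(SSZ, SSZ))))))
  →11  S(S(S(add(Z, add(mul(SZ, SZ), add(SSZ, SSZ))))))
  →12  S(S(S(add(mul(SZ, SZ), add(SSZ, SSZ)))))
  →13  S(S(S(add(add(SZ, mul(Z, SZ)), add(SSZ, SSZ)))))
  →14  S(S(S(add(S(add(Z, mul(Z, SZ))), add(SSZ, SSZ)))))
  →15  S(S(S(S(add(add(Z, mul(Z, SZ)), add(SSZ, SSZ))))))
  →16  S(S(S(S(add(mul(Z, SZ), add(SSZ, SSZ))))))
  →17  S(S(S(S(add(Z, add(SSZ, SSZ))))))
  →18  S(S(S(S(add(SSZ, SSZ)))))
  →19  S(S(S(S(S(add(SZ, SSZ))))))
  →20  S(S(S(S(S(S(add(Z, SSZ)))))))
  →21  S^8(Z)

Answer: normal form = S^8(Z)  (in 21 steps)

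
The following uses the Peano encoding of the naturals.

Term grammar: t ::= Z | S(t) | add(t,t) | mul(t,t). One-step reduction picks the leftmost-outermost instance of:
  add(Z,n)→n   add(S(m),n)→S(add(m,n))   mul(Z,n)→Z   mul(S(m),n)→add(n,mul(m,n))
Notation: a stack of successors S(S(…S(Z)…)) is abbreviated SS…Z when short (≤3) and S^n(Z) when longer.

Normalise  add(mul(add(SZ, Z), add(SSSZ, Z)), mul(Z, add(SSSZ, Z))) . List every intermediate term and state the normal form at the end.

  start: add(mul(add(SZ, Z), add(SSSZ, Z)), mul(Z, add(SSSZ, Z)))
  step 1: add(mul(S(add(Z, Z)), add(SSSZ, Z)), mul(Z, add(SSSZ, Z)))
  step 2: add(add(add(SSSZ, Z), mul(add(Z, Z), add(SSSZ, Z))), mul(Z, add(SSSZ, Z)))
  step 3: add(add(S(add(SSZ, Z)), mul(add(Z, Z), add(SSSZ, Z))), mul(Z, add(SSSZ, Z)))
  step 4: add(S(add(add(SSZ, Z), mul(add(Z, Z), add(SSSZ, Z)))), mul(Z, add(SSSZ, Z)))
  step 5: S(add(add(add(SSZ, Z), mul(add(Z, Z), add(SSSZ, Z))), mul(Z, add(SSSZ, Z))))
  step 6: S(add(add(S(add(SZ, Z)), mul(add(Z, Z), add(SSSZ, Z))), mul(Z, add(SSSZ, Z))))
  step 7: S(add(S(add(add(SZ, Z), mul(add(Z, Z), add(SSSZ, Z)))), mul(Z, add(SSSZ, Z))))
  step 8: S(S(add(add(add(SZ, Z), mul(add(Z, Z), add(SSSZ, Z))), mul(Z, add(SSSZ, Z)))))
  step 9: S(S(add(add(S(add(Z, Z)), mul(add(Z, Z), add(SSSZ, Z))), mul(Z, add(SSSZ, Z)))))
  step 10: S(S(add(S(add(add(Z, Z), mul(add(Z, Z), add(SSSZ, Z)))), mul(Z, add(SSSZ, Z)))))
  step 11: S(S(S(add(add(add(Z, Z), mul(add(Z, Z), add(SSSZ, Z))), mul(Z, add(SSSZ, Z))))))
  step 12: S(S(S(add(add(Z, mul(add(Z, Z), add(SSSZ, Z))), mul(Z, add(SSSZ, Z))))))
  step 13: S(S(S(add(mul(add(Z, Z), add(SSSZ, Z)), mul(Z, add(SSSZ, Z))))))
  step 14: S(S(S(add(mul(Z, add(SSSZ, Z)), mul(Z, add(SSSZ, Z))))))
  step 15: S(S(S(add(Z, mul(Z, add(SSSZ, Z))))))
  step 16: S(S(S(mul(Z, add(SSSZ, Z)))))
  step 17: SSSZ

Answer: normal form = SSSZ  (in 17 steps)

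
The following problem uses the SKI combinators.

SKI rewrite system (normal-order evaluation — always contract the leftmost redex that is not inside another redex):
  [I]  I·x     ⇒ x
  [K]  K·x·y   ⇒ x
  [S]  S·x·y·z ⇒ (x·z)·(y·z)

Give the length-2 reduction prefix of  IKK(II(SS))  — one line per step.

  start: IKK(II(SS))
  →1  KK(II(SS))
  →2  K

Answer: after 2 steps: K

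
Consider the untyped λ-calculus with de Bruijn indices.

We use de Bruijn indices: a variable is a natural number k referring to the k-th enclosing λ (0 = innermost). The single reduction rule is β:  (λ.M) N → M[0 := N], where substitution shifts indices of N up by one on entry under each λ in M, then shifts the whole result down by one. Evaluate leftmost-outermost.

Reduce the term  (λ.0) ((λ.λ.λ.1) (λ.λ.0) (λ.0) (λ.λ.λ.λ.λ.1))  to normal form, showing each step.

Answer: normal form = λ.0  (in 4 steps)

Derivation:
  start: (λ.0) ((λ.λ.λ.1) (λ.λ.0) (λ.0) (λ.λ.λ.λ.λ.1))
  step 1: (λ.λ.λ.1) (λ.λ.0) (λ.0) (λ.λ.λ.λ.λ.1)
  step 2: (λ.λ.1) (λ.0) (λ.λ.λ.λ.λ.1)
  step 3: (λ.λ.0) (λ.λ.λ.λ.λ.1)
  step 4: λ.0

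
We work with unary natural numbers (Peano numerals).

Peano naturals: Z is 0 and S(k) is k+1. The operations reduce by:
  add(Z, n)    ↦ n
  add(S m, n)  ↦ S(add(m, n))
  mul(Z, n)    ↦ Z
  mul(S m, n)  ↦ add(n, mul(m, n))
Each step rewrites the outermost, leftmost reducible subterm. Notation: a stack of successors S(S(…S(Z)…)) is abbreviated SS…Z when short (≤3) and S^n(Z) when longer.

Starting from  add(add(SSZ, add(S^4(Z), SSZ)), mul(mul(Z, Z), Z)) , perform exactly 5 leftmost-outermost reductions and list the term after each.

Answer: after 5 steps: S(S(add(add(S^4(Z), SSZ), mul(mul(Z, Z), Z))))

Reduction:
  start: add(add(SSZ, add(S^4(Z), SSZ)), mul(mul(Z, Z), Z))
  [1] add(S(add(SZ, add(S^4(Z), SSZ))), mul(mul(Z, Z), Z))
  [2] S(add(add(SZ, add(S^4(Z), SSZ)), mul(mul(Z, Z), Z)))
  [3] S(add(S(add(Z, add(S^4(Z), SSZ))), mul(mul(Z, Z), Z)))
  [4] S(S(add(add(Z, add(S^4(Z), SSZ)), mul(mul(Z, Z), Z))))
  [5] S(S(add(add(S^4(Z), SSZ), mul(mul(Z, Z), Z))))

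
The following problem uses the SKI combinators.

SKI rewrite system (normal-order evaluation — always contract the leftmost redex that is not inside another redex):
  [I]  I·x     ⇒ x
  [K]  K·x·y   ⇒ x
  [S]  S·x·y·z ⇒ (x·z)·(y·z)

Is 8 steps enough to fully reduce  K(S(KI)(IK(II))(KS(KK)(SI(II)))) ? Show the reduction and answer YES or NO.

Answer: YES — reaches normal form KI in 6 ≤ 8 steps

Derivation:
  start: K(S(KI)(IK(II))(KS(KK)(SI(II))))
  [1] K(KI(KS(KK)(SI(II)))(IK(II)(KS(KK)(SI(II)))))
  [2] K(I(IK(II)(KS(KK)(SI(II)))))
  [3] K(IK(II)(KS(KK)(SI(II))))
  [4] K(K(II)(KS(KK)(SI(II))))
  [5] K(II)
  [6] KI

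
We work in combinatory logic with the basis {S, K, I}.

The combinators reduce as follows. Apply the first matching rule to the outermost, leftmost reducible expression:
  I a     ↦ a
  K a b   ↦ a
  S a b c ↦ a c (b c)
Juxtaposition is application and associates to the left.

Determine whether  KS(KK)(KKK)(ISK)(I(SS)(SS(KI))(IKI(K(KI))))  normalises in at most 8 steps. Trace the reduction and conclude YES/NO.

Answer: NO — after 8 steps the term is SI(SS(KI)(IKI(K(KI)))), not yet normal

Derivation:
  start: KS(KK)(KKK)(ISK)(I(SS)(SS(KI))(IKI(K(KI))))
  →1  S(KKK)(ISK)(I(SS)(SS(KI))(IKI(K(KI))))
  →2  KKK(I(SS)(SS(KI))(IKI(K(KI))))(ISK(I(SS)(SS(KI))(IKI(K(KI)))))
  →3  K(I(SS)(SS(KI))(IKI(K(KI))))(ISK(I(SS)(SS(KI))(IKI(K(KI)))))
  →4  I(SS)(SS(KI))(IKI(K(KI)))
  →5  SS(SS(KI))(IKI(K(KI)))
  →6  S(IKI(K(KI)))(SS(KI)(IKI(K(KI))))
  →7  S(KI(K(KI)))(SS(KI)(IKI(K(KI))))
  →8  SI(SS(KI)(IKI(K(KI))))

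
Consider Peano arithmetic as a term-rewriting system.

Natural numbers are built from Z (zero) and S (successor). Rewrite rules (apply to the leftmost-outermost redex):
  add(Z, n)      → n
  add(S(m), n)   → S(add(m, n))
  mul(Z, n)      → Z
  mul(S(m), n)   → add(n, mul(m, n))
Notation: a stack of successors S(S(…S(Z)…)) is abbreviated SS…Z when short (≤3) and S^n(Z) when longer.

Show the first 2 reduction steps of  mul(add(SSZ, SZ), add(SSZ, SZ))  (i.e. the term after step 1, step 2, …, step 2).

  start: mul(add(SSZ, SZ), add(SSZ, SZ))
  [1] mul(S(add(SZ, SZ)), add(SSZ, SZ))
  [2] add(add(SSZ, SZ), mul(add(SZ, SZ), add(SSZ, SZ)))

Answer: after 2 steps: add(add(SSZ, SZ), mul(add(SZ, SZ), add(SSZ, SZ)))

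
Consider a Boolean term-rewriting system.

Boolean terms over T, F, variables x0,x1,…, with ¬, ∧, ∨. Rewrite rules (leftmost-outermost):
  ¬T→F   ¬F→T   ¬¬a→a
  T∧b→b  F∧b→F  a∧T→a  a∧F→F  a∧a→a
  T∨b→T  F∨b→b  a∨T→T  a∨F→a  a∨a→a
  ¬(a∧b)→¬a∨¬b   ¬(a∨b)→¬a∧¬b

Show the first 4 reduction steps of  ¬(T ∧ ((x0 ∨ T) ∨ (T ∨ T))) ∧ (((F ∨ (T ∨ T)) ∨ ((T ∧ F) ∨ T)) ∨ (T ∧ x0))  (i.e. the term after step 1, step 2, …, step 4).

Answer: after 4 steps: (¬(x0 ∨ T) ∧ ¬(T ∨ T)) ∧ (((F ∨ (T ∨ T)) ∨ ((T ∧ F) ∨ T)) ∨ (T ∧ x0))

Working:
  start: ¬(T ∧ ((x0 ∨ T) ∨ (T ∨ T))) ∧ (((F ∨ (T ∨ T)) ∨ ((T ∧ F) ∨ T)) ∨ (T ∧ x0))
  step 1: (¬T ∨ ¬((x0 ∨ T) ∨ (T ∨ T))) ∧ (((F ∨ (T ∨ T)) ∨ ((T ∧ F) ∨ T)) ∨ (T ∧ x0))
  step 2: (F ∨ ¬((x0 ∨ T) ∨ (T ∨ T))) ∧ (((F ∨ (T ∨ T)) ∨ ((T ∧ F) ∨ T)) ∨ (T ∧ x0))
  step 3: ¬((x0 ∨ T) ∨ (T ∨ T)) ∧ (((F ∨ (T ∨ T)) ∨ ((T ∧ F) ∨ T)) ∨ (T ∧ x0))
  step 4: (¬(x0 ∨ T) ∧ ¬(T ∨ T)) ∧ (((F ∨ (T ∨ T)) ∨ ((T ∧ F) ∨ T)) ∨ (T ∧ x0))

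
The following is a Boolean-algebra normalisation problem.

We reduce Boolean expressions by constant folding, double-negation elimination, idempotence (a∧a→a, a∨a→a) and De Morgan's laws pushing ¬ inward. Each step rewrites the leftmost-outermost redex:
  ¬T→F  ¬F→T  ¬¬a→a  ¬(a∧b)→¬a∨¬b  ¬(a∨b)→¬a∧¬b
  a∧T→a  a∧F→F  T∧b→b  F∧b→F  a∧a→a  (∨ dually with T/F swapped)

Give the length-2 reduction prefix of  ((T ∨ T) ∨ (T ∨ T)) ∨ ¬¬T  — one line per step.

  start: ((T ∨ T) ∨ (T ∨ T)) ∨ ¬¬T
  [1] (T ∨ T) ∨ ¬¬T
  [2] T ∨ ¬¬T

Answer: after 2 steps: T ∨ ¬¬T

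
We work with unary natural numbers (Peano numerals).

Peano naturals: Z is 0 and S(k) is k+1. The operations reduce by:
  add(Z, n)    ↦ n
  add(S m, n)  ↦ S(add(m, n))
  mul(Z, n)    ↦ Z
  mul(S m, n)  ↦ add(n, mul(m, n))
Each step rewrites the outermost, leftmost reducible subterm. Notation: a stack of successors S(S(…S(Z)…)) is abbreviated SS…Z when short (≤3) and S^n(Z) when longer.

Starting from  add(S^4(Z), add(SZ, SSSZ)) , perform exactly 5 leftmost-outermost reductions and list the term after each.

  start: add(S^4(Z), add(SZ, SSSZ))
  →1  S(add(SSSZ, add(SZ, SSSZ)))
  →2  S(S(add(SSZ, add(SZ, SSSZ))))
  →3  S(S(S(add(SZ, add(SZ, SSSZ)))))
  →4  S(S(S(S(add(Z, add(SZ, SSSZ))))))
  →5  S(S(S(S(add(SZ, SSSZ)))))

Answer: after 5 steps: S(S(S(S(add(SZ, SSSZ)))))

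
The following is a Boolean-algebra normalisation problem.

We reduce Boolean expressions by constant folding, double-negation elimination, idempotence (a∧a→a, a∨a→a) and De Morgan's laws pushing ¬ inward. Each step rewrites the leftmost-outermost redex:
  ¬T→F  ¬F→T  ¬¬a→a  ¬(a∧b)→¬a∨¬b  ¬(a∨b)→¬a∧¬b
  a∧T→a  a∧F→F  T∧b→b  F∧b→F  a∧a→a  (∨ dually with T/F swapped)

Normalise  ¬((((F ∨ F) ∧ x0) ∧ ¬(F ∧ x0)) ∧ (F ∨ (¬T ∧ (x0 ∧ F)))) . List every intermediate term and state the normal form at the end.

  start: ¬((((F ∨ F) ∧ x0) ∧ ¬(F ∧ x0)) ∧ (F ∨ (¬T ∧ (x0 ∧ F))))
  →1  ¬(((F ∨ F) ∧ x0) ∧ ¬(F ∧ x0)) ∨ ¬(F ∨ (¬T ∧ (x0 ∧ F)))
  →2  (¬((F ∨ F) ∧ x0) ∨ ¬¬(F ∧ x0)) ∨ ¬(F ∨ (¬T ∧ (x0 ∧ F)))
  →3  ((¬(F ∨ F) ∨ ¬x0) ∨ ¬¬(F ∧ x0)) ∨ ¬(F ∨ (¬T ∧ (x0 ∧ F)))
  →4  (((¬F ∧ ¬F) ∨ ¬x0) ∨ ¬¬(F ∧ x0)) ∨ ¬(F ∨ (¬T ∧ (x0 ∧ F)))
  →5  ((¬F ∨ ¬x0) ∨ ¬¬(F ∧ x0)) ∨ ¬(F ∨ (¬T ∧ (x0 ∧ F)))
  →6  ((T ∨ ¬x0) ∨ ¬¬(F ∧ x0)) ∨ ¬(F ∨ (¬T ∧ (x0 ∧ F)))
  →7  (T ∨ ¬¬(F ∧ x0)) ∨ ¬(F ∨ (¬T ∧ (x0 ∧ F)))
  →8  T ∨ ¬(F ∨ (¬T ∧ (x0 ∧ F)))
  →9  T

Answer: normal form = T  (in 9 steps)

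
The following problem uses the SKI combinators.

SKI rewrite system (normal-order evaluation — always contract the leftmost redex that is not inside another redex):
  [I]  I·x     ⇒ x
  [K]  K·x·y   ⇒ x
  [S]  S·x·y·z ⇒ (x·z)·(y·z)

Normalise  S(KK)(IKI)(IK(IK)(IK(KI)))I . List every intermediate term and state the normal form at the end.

Answer: normal form = I  (in 5 steps)

Working:
  start: S(KK)(IKI)(IK(IK)(IK(KI)))I
  →1  KK(IK(IK)(IK(KI)))(IKI(IK(IK)(IK(KI))))I
  →2  K(IKI(IK(IK)(IK(KI))))I
  →3  IKI(IK(IK)(IK(KI)))
  →4  KI(IK(IK)(IK(KI)))
  →5  I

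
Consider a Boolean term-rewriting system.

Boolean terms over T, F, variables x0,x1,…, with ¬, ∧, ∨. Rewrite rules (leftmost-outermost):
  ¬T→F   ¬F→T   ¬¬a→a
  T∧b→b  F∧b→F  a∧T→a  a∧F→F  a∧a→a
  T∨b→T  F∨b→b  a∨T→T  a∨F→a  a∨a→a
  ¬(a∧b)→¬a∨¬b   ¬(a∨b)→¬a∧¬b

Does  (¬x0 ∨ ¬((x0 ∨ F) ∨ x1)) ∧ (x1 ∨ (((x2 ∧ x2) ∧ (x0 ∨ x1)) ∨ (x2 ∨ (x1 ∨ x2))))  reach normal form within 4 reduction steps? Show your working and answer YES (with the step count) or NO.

  start: (¬x0 ∨ ¬((x0 ∨ F) ∨ x1)) ∧ (x1 ∨ (((x2 ∧ x2) ∧ (x0 ∨ x1)) ∨ (x2 ∨ (x1 ∨ x2))))
  step 1: (¬x0 ∨ (¬(x0 ∨ F) ∧ ¬x1)) ∧ (x1 ∨ (((x2 ∧ x2) ∧ (x0 ∨ x1)) ∨ (x2 ∨ (x1 ∨ x2))))
  step 2: (¬x0 ∨ ((¬x0 ∧ ¬F) ∧ ¬x1)) ∧ (x1 ∨ (((x2 ∧ x2) ∧ (x0 ∨ x1)) ∨ (x2 ∨ (x1 ∨ x2))))
  step 3: (¬x0 ∨ ((¬x0 ∧ T) ∧ ¬x1)) ∧ (x1 ∨ (((x2 ∧ x2) ∧ (x0 ∨ x1)) ∨ (x2 ∨ (x1 ∨ x2))))
  step 4: (¬x0 ∨ (¬x0 ∧ ¬x1)) ∧ (x1 ∨ (((x2 ∧ x2) ∧ (x0 ∨ x1)) ∨ (x2 ∨ (x1 ∨ x2))))

Answer: NO — after 4 steps the term is (¬x0 ∨ (¬x0 ∧ ¬x1)) ∧ (x1 ∨ (((x2 ∧ x2) ∧ (x0 ∨ x1)) ∨ (x2 ∨ (x1 ∨ x2)))), not yet normal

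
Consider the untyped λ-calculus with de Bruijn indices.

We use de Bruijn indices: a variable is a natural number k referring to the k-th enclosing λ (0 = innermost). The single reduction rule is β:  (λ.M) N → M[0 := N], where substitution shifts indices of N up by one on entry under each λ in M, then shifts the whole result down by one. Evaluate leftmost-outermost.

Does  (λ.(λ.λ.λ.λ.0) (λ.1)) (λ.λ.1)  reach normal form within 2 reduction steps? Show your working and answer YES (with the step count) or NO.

  start: (λ.(λ.λ.λ.λ.0) (λ.1)) (λ.λ.1)
  step 1: (λ.λ.λ.λ.0) (λ.λ.λ.1)
  step 2: λ.λ.λ.0

Answer: YES — reaches normal form λ.λ.λ.0 in 2 ≤ 2 steps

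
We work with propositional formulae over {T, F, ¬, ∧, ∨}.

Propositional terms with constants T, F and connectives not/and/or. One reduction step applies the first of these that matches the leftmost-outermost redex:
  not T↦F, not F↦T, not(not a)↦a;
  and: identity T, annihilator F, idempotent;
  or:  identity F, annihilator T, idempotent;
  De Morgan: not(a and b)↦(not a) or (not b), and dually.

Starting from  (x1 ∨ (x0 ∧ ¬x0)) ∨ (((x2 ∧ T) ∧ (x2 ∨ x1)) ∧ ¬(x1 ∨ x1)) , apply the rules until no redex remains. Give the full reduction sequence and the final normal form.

  start: (x1 ∨ (x0 ∧ ¬x0)) ∨ (((x2 ∧ T) ∧ (x2 ∨ x1)) ∧ ¬(x1 ∨ x1))
  →1  (x1 ∨ (x0 ∧ ¬x0)) ∨ ((x2 ∧ (x2 ∨ x1)) ∧ ¬(x1 ∨ x1))
  →2  (x1 ∨ (x0 ∧ ¬x0)) ∨ ((x2 ∧ (x2 ∨ x1)) ∧ (¬x1 ∧ ¬x1))
  →3  (x1 ∨ (x0 ∧ ¬x0)) ∨ ((x2 ∧ (x2 ∨ x1)) ∧ ¬x1)

Answer: normal form = (x1 ∨ (x0 ∧ ¬x0)) ∨ ((x2 ∧ (x2 ∨ x1)) ∧ ¬x1)  (in 3 steps)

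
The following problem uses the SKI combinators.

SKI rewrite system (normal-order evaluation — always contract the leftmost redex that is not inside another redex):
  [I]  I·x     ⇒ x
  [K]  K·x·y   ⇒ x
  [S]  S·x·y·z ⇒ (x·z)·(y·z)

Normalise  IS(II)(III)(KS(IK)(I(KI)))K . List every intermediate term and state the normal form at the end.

  start: IS(II)(III)(KS(IK)(I(KI)))K
  →1  S(II)(III)(KS(IK)(I(KI)))K
  →2  II(KS(IK)(I(KI)))(III(KS(IK)(I(KI))))K
  →3  I(KS(IK)(I(KI)))(III(KS(IK)(I(KI))))K
  →4  KS(IK)(I(KI))(III(KS(IK)(I(KI))))K
  →5  S(I(KI))(III(KS(IK)(I(KI))))K
  →6  I(KI)K(III(KS(IK)(I(KI)))K)
  →7  KIK(III(KS(IK)(I(KI)))K)
  →8  I(III(KS(IK)(I(KI)))K)
  →9  III(KS(IK)(I(KI)))K
  →10  II(KS(IK)(I(KI)))K
  →11  I(KS(IK)(I(KI)))K
  →12  KS(IK)(I(KI))K
  →13  S(I(KI))K
  →14  S(KI)K

Answer: normal form = S(KI)K  (in 14 steps)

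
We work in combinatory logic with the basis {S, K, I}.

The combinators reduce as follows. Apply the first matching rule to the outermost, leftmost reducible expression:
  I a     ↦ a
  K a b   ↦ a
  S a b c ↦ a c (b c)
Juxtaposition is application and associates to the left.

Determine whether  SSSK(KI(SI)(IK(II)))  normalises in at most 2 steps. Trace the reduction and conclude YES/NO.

Answer: NO — after 2 steps the term is K(KI(SI)(IK(II)))(SK(KI(SI)(IK(II)))), not yet normal

Reduction:
  start: SSSK(KI(SI)(IK(II)))
  [1] SK(SK)(KI(SI)(IK(II)))
  [2] K(KI(SI)(IK(II)))(SK(KI(SI)(IK(II))))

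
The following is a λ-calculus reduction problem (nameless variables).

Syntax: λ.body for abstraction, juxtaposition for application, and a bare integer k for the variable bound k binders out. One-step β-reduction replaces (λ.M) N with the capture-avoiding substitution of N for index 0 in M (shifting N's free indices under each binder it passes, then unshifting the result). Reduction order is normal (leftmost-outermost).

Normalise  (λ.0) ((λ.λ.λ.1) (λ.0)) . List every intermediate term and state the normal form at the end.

  start: (λ.0) ((λ.λ.λ.1) (λ.0))
  [1] (λ.λ.λ.1) (λ.0)
  [2] λ.λ.1

Answer: normal form = λ.λ.1  (in 2 steps)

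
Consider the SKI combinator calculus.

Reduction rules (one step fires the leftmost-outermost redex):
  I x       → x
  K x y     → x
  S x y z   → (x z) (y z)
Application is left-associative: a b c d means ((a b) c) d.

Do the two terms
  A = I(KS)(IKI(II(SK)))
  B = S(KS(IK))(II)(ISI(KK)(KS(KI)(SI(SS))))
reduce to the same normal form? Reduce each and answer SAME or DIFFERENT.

Term A:
  start: I(KS)(IKI(II(SK)))
  [1] KS(IKI(II(SK)))
  [2] S

Term B:
  start: S(KS(IK))(II)(ISI(KK)(KS(KI)(SI(SS))))
  [1] KS(IK)(ISI(KK)(KS(KI)(SI(SS))))(II(ISI(KK)(KS(KI)(SI(SS)))))
  [2] S(ISI(KK)(KS(KI)(SI(SS))))(II(ISI(KK)(KS(KI)(SI(SS)))))
  [3] S(SI(KK)(KS(KI)(SI(SS))))(II(ISI(KK)(KS(KI)(SI(SS)))))
  [4] S(I(KS(KI)(SI(SS)))(KK(KS(KI)(SI(SS)))))(II(ISI(KK)(KS(KI)(SI(SS)))))
  [5] S(KS(KI)(SI(SS))(KK(KS(KI)(SI(SS)))))(II(ISI(KK)(KS(KI)(SI(SS)))))
  [6] S(S(SI(SS))(KK(KS(KI)(SI(SS)))))(II(ISI(KK)(KS(KI)(SI(SS)))))
  [7] S(S(SI(SS))K)(II(ISI(KK)(KS(KI)(SI(SS)))))
  [8] S(S(SI(SS))K)(I(ISI(KK)(KS(KI)(SI(SS)))))
  [9] S(S(SI(SS))K)(ISI(KK)(KS(KI)(SI(SS))))
  [10] S(S(SI(SS))K)(SI(KK)(KS(KI)(SI(SS))))
  [11] S(S(SI(SS))K)(I(KS(KI)(SI(SS)))(KK(KS(KI)(SI(SS)))))
  [12] S(S(SI(SS))K)(KS(KI)(SI(SS))(KK(KS(KI)(SI(SS)))))
  [13] S(S(SI(SS))K)(S(SI(SS))(KK(KS(KI)(SI(SS)))))
  [14] S(S(SI(SS))K)(S(SI(SS))K)

Answer: DIFFERENT — A ⇓ S, B ⇓ S(S(SI(SS))K)(S(SI(SS))K)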